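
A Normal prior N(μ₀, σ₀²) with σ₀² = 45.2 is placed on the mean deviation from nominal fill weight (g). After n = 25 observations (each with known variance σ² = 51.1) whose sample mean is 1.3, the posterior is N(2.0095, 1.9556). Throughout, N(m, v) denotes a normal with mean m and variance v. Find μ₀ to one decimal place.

With known observation variance, the Normal–Normal posterior has precision τ_n = τ₀ + n/σ² and mean μ_n = (τ₀μ₀ + (n/σ²)x̄)/τ_n.
Here τ₀ = 1/45.2 = 0.022124 and τ_data = 25/51.1 = 0.489237, so τ_n = 0.511361.
Rearranging for μ₀: μ₀ = (μ_n·τ_n − τ_data·x̄)/τ₀ = (2.0095·0.511361 − 0.489237·1.3) / 0.022124 = 0.391572/0.022124 ≈ 17.7.

μ₀ = 17.7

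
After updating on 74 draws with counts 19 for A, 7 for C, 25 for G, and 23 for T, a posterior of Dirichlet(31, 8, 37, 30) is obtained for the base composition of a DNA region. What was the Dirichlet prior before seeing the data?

Dirichlet(12, 1, 12, 7)

For a Dirichlet(α) prior with multinomial counts c, the posterior is Dirichlet(α + c) componentwise.
Subtract each count from the matching posterior parameter: 31−19=12, 8−7=1, 37−25=12, 30−23=7.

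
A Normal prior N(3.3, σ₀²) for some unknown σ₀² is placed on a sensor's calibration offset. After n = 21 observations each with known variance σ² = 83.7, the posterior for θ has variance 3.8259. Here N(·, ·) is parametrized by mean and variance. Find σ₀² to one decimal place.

For the Normal–Normal model with known σ², precisions add: τ_n = τ₀ + n/σ².
So 1/σ₀² = 1/3.8259 − 21/83.7 = 0.261376 − 0.250896 = 0.010480.
Hence σ₀² = 1/0.010480 ≈ 95.4.

σ₀² = 95.4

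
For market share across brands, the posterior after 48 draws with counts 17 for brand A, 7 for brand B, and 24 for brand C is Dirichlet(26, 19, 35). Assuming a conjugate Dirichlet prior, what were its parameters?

Dirichlet(9, 12, 11)

For a Dirichlet(α) prior with multinomial counts c, the posterior is Dirichlet(α + c) componentwise.
Subtract each count from the matching posterior parameter: 26−17=9, 19−7=12, 35−24=11.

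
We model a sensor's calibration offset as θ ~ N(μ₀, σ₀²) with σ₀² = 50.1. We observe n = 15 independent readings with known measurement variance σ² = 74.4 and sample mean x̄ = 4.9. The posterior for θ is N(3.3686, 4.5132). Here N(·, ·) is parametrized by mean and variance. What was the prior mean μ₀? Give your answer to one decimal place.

μ₀ = -12.1

The posterior mean is a precision-weighted average: μ_n = (τ₀μ₀ + τ_data·x̄)/(τ₀+τ_data), with τ₀=1/σ₀² and τ_data=n/σ².
Here τ₀ = 1/50.1 = 0.019960 and τ_data = 15/74.4 = 0.201613, so τ_n = 0.221573.
Rearranging for μ₀: μ₀ = (μ_n·τ_n − τ_data·x̄)/τ₀ = (3.3686·0.221573 − 0.201613·4.9) / 0.019960 = -0.241513/0.019960 ≈ -12.1.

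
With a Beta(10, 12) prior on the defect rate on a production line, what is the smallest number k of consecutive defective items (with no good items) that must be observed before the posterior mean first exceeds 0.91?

k = 112

After k defective items and 0 good items the posterior is Beta(10+k, 12), with mean (10+k)/(10+12+k).
Set (10+k)/(22+k) > 0.91 and solve: k > (0.91·22 − 10)/(1 − 0.91) = 111.333.
The smallest integer exceeding 111.333 is 112, and checking k=112: (122)/(134) = 0.9104 > 0.91.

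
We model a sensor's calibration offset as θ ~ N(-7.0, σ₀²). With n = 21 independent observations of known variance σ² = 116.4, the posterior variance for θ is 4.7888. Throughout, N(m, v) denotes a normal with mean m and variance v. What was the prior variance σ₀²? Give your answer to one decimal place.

For the Normal–Normal model with known σ², precisions add: τ_n = τ₀ + n/σ².
So 1/σ₀² = 1/4.7888 − 21/116.4 = 0.208821 − 0.180412 = 0.028409.
Hence σ₀² = 1/0.028409 ≈ 35.2.

σ₀² = 35.2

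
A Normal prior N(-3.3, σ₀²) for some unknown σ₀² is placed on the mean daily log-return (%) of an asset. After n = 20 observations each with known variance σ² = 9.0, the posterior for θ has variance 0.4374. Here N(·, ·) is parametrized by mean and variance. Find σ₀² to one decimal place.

Posterior precision equals prior precision plus data precision: 1/σ_n² = 1/σ₀² + n/σ².
So 1/σ₀² = 1/0.4374 − 20/9.0 = 2.286237 − 2.222222 = 0.064015.
Hence σ₀² = 1/0.064015 ≈ 15.6.

σ₀² = 15.6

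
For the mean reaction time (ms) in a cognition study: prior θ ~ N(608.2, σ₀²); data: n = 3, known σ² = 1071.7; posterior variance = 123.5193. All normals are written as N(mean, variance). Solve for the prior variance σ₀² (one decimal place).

σ₀² = 188.8

Posterior precision equals prior precision plus data precision: 1/σ_n² = 1/σ₀² + n/σ².
So 1/σ₀² = 1/123.5193 − 3/1071.7 = 0.008096 − 0.002799 = 0.005297.
Hence σ₀² = 1/0.005297 ≈ 188.8.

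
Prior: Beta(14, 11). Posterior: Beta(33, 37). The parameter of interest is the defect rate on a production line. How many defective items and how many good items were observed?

19 defective items and 26 good items

Under Beta–binomial conjugacy the posterior parameters are (a+s, b+f).
So s = 33 − 14 = 19 and f = 37 − 11 = 26.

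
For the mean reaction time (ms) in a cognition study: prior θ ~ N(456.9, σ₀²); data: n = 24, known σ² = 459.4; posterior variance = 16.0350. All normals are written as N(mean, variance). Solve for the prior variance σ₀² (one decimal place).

σ₀² = 98.8

Posterior precision equals prior precision plus data precision: 1/σ_n² = 1/σ₀² + n/σ².
So 1/σ₀² = 1/16.0350 − 24/459.4 = 0.062364 − 0.052242 = 0.010122.
Hence σ₀² = 1/0.010122 ≈ 98.8.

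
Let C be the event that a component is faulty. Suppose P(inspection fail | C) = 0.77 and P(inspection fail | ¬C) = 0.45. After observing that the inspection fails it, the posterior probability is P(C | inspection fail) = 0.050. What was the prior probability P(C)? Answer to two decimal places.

Bayes' rule in odds form gives O(C|E) = O(C)·[P(E|C)/P(E|¬C)], hence O(C) = O(C|E)/LR.
Posterior odds = 0.050/(1−0.050) = 0.0526. LR = 0.77/0.45 = 1.7111.
Prior odds = 0.0526/1.7111 = 0.0307, so P(C) = 0.0307/(1+0.0307) ≈ 0.03.

P(C) = 0.03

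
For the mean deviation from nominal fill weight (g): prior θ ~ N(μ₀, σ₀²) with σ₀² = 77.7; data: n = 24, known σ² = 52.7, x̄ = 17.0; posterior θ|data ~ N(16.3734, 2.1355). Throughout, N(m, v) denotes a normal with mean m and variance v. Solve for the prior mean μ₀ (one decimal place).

The posterior mean is a precision-weighted average: μ_n = (τ₀μ₀ + τ_data·x̄)/(τ₀+τ_data), with τ₀=1/σ₀² and τ_data=n/σ².
Here τ₀ = 1/77.7 = 0.012870 and τ_data = 24/52.7 = 0.455408, so τ_n = 0.468278.
Rearranging for μ₀: μ₀ = (μ_n·τ_n − τ_data·x̄)/τ₀ = (16.3734·0.468278 − 0.455408·17.0) / 0.012870 = -0.074633/0.012870 ≈ -5.8.

μ₀ = -5.8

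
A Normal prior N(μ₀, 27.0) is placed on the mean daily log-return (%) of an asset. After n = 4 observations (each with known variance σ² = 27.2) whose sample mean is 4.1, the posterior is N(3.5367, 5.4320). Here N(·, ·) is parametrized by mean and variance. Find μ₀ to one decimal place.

μ₀ = 1.3

With known observation variance, the Normal–Normal posterior has precision τ_n = τ₀ + n/σ² and mean μ_n = (τ₀μ₀ + (n/σ²)x̄)/τ_n.
Here τ₀ = 1/27.0 = 0.037037 and τ_data = 4/27.2 = 0.147059, so τ_n = 0.184096.
Rearranging for μ₀: μ₀ = (μ_n·τ_n − τ_data·x̄)/τ₀ = (3.5367·0.184096 − 0.147059·4.1) / 0.037037 = 0.048150/0.037037 ≈ 1.3.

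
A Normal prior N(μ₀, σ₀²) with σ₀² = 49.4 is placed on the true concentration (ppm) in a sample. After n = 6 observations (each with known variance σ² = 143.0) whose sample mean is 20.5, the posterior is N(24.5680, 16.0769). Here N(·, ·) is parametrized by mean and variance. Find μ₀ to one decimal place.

The posterior mean is a precision-weighted average: μ_n = (τ₀μ₀ + τ_data·x̄)/(τ₀+τ_data), with τ₀=1/σ₀² and τ_data=n/σ².
Here τ₀ = 1/49.4 = 0.020243 and τ_data = 6/143.0 = 0.041958, so τ_n = 0.062201.
Rearranging for μ₀: μ₀ = (μ_n·τ_n − τ_data·x̄)/τ₀ = (24.5680·0.062201 − 0.041958·20.5) / 0.020243 = 0.668015/0.020243 ≈ 33.0.

μ₀ = 33.0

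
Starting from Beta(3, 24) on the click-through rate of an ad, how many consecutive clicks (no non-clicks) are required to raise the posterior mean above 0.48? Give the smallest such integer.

After k clicks and 0 non-clicks the posterior is Beta(3+k, 24), with mean (3+k)/(3+24+k).
Set (3+k)/(27+k) > 0.48 and solve: k > (0.48·27 − 3)/(1 − 0.48) = 19.154.
The smallest integer exceeding 19.154 is 20.

k = 20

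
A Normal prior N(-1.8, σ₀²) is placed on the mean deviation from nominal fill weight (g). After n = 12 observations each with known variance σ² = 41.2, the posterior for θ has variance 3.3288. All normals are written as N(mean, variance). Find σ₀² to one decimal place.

For the Normal–Normal model with known σ², precisions add: τ_n = τ₀ + n/σ².
So 1/σ₀² = 1/3.3288 − 12/41.2 = 0.300409 − 0.291262 = 0.009147.
Hence σ₀² = 1/0.009147 ≈ 109.3.

σ₀² = 109.3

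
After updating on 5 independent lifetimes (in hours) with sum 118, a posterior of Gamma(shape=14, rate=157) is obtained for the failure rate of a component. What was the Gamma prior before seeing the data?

Gamma(shape=9, rate=39)

For an exponential likelihood with a Gamma(α, β) prior on the rate, n observations with total T give posterior Gamma(α+n, β+T).
So α = 14 − 5 = 9 and β = 157 − 118 = 39.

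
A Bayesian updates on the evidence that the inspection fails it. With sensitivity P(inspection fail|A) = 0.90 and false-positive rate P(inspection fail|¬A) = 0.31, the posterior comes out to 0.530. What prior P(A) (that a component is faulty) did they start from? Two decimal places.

In odds form, posterior odds = prior odds × likelihood ratio, so prior odds = posterior odds ÷ LR.
Posterior odds = 0.530/(1−0.530) = 1.1277. LR = 0.90/0.31 = 2.9032.
Prior odds = 1.1277/2.9032 = 0.3884, so P(A) = 0.3884/(1+0.3884) ≈ 0.28.

P(A) = 0.28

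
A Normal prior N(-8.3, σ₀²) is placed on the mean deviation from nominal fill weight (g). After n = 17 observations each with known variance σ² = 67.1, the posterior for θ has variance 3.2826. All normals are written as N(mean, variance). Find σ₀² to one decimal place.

Posterior precision equals prior precision plus data precision: 1/σ_n² = 1/σ₀² + n/σ².
So 1/σ₀² = 1/3.2826 − 17/67.1 = 0.304637 − 0.253353 = 0.051284.
Hence σ₀² = 1/0.051284 ≈ 19.5.

σ₀² = 19.5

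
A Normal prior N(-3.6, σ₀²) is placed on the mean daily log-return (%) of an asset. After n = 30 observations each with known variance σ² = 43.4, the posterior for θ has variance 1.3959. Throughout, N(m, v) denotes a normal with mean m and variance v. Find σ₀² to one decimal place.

σ₀² = 39.8

Posterior precision equals prior precision plus data precision: 1/σ_n² = 1/σ₀² + n/σ².
So 1/σ₀² = 1/1.3959 − 30/43.4 = 0.716384 − 0.691244 = 0.025140.
Hence σ₀² = 1/0.025140 ≈ 39.8.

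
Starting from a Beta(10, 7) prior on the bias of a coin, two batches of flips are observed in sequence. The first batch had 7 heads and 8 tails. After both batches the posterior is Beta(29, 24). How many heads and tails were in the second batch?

12 heads and 9 tails

Because Beta–binomial updating is additive in the counts, the combined data contributed (α_post−α_prior, β_post−β_prior) successes and failures.
Total across both batches: 29−10=19 heads, 24−7=17 tails.
Subtract the first batch: 19−7=12 heads and 17−8=9 tails.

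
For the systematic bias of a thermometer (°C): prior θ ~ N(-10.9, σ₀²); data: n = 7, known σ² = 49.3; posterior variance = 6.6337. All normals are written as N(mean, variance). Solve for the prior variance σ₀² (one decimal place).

σ₀² = 114.2

Posterior precision equals prior precision plus data precision: 1/σ_n² = 1/σ₀² + n/σ².
So 1/σ₀² = 1/6.6337 − 7/49.3 = 0.150745 − 0.141988 = 0.008757.
Hence σ₀² = 1/0.008757 ≈ 114.2.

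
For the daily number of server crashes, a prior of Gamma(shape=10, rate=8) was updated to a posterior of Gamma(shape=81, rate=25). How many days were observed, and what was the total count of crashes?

A Gamma(α, β) prior (rate parametrization) on a Poisson rate with n observations summing to S gives posterior Gamma(α+S, β+n).
Matching: Σxᵢ = 81 − 10 = 71 and n = 25 − 8 = 17.

n = 17 days with total 71 crashes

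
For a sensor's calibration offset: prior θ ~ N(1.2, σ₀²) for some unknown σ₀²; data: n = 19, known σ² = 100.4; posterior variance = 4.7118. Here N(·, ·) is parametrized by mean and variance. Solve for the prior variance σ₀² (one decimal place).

For the Normal–Normal model with known σ², precisions add: τ_n = τ₀ + n/σ².
So 1/σ₀² = 1/4.7118 − 19/100.4 = 0.212233 − 0.189243 = 0.022990.
Hence σ₀² = 1/0.022990 ≈ 43.5.

σ₀² = 43.5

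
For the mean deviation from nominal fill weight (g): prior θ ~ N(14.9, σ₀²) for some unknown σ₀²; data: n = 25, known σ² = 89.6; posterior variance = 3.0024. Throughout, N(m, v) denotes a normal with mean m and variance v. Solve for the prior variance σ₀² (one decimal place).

Posterior precision equals prior precision plus data precision: 1/σ_n² = 1/σ₀² + n/σ².
So 1/σ₀² = 1/3.0024 − 25/89.6 = 0.333067 − 0.279018 = 0.054049.
Hence σ₀² = 1/0.054049 ≈ 18.5.

σ₀² = 18.5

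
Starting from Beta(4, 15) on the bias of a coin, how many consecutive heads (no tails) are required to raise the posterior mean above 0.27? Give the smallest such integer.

After k heads and 0 tails the posterior is Beta(4+k, 15), with mean (4+k)/(4+15+k).
Set (4+k)/(19+k) > 0.27 and solve: k > (0.27·19 − 4)/(1 − 0.27) = 1.548.
The smallest integer exceeding 1.548 is 2.

k = 2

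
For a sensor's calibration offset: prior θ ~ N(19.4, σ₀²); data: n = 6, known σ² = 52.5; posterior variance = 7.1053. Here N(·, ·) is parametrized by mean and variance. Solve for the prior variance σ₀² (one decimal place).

For the Normal–Normal model with known σ², precisions add: τ_n = τ₀ + n/σ².
So 1/σ₀² = 1/7.1053 − 6/52.5 = 0.140740 − 0.114286 = 0.026454.
Hence σ₀² = 1/0.026454 ≈ 37.8.

σ₀² = 37.8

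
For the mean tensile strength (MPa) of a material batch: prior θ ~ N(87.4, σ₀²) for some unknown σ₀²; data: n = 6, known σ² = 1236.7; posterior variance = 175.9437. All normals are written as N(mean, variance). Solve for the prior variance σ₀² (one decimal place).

σ₀² = 1201.9

Posterior precision equals prior precision plus data precision: 1/σ_n² = 1/σ₀² + n/σ².
So 1/σ₀² = 1/175.9437 − 6/1236.7 = 0.005684 − 0.004852 = 0.000832.
Hence σ₀² = 1/0.000832 ≈ 1201.9.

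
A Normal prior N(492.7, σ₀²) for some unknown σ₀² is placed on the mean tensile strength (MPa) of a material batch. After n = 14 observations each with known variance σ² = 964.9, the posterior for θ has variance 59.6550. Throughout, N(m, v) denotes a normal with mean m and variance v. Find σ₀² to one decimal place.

σ₀² = 443.7

Posterior precision equals prior precision plus data precision: 1/σ_n² = 1/σ₀² + n/σ².
So 1/σ₀² = 1/59.6550 − 14/964.9 = 0.016763 − 0.014509 = 0.002254.
Hence σ₀² = 1/0.002254 ≈ 443.7.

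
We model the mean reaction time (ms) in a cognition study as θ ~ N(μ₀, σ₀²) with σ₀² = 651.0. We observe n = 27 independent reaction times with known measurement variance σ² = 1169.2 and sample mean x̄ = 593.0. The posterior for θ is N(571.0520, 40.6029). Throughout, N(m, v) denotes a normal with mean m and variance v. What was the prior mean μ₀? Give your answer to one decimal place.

μ₀ = 241.1

With known observation variance, the Normal–Normal posterior has precision τ_n = τ₀ + n/σ² and mean μ_n = (τ₀μ₀ + (n/σ²)x̄)/τ_n.
Here τ₀ = 1/651.0 = 0.001536 and τ_data = 27/1169.2 = 0.023093, so τ_n = 0.024629.
Rearranging for μ₀: μ₀ = (μ_n·τ_n − τ_data·x̄)/τ₀ = (571.0520·0.024629 − 0.023093·593.0) / 0.001536 = 0.370291/0.001536 ≈ 241.1.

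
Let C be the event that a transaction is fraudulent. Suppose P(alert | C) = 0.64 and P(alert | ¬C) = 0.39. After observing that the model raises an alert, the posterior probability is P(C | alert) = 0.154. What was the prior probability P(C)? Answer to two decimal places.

In odds form, posterior odds = prior odds × likelihood ratio, so prior odds = posterior odds ÷ LR.
Posterior odds = 0.154/(1−0.154) = 0.1820. LR = 0.64/0.39 = 1.6410.
Prior odds = 0.1820/1.6410 = 0.1109, so P(C) = 0.1109/(1+0.1109) ≈ 0.10.

P(C) = 0.10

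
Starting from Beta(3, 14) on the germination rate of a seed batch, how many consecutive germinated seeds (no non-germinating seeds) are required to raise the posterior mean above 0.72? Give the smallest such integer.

k = 34

After k germinated seeds and 0 non-germinating seeds the posterior is Beta(3+k, 14), with mean (3+k)/(3+14+k).
Set (3+k)/(17+k) > 0.72 and solve: k > (0.72·17 − 3)/(1 − 0.72) = 33.000.
The smallest integer exceeding 33.000 is 34.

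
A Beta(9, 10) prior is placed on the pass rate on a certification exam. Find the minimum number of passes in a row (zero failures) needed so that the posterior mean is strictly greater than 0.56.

After k passes and 0 failures the posterior is Beta(9+k, 10), with mean (9+k)/(9+10+k).
Set (9+k)/(19+k) > 0.56 and solve: k > (0.56·19 − 9)/(1 − 0.56) = 3.727.
The smallest integer exceeding 3.727 is 4.

k = 4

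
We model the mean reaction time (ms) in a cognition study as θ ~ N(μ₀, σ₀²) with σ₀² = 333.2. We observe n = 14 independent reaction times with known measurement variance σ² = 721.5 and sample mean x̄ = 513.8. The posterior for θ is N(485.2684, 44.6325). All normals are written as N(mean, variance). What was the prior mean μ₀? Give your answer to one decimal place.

μ₀ = 300.8

With known observation variance, the Normal–Normal posterior has precision τ_n = τ₀ + n/σ² and mean μ_n = (τ₀μ₀ + (n/σ²)x̄)/τ_n.
Here τ₀ = 1/333.2 = 0.003001 and τ_data = 14/721.5 = 0.019404, so τ_n = 0.022405.
Rearranging for μ₀: μ₀ = (μ_n·τ_n − τ_data·x̄)/τ₀ = (485.2684·0.022405 − 0.019404·513.8) / 0.003001 = 0.902663/0.003001 ≈ 300.8.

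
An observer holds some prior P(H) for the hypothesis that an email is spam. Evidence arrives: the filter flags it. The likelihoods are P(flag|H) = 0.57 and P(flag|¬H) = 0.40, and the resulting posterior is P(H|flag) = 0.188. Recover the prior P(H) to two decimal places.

In odds form, posterior odds = prior odds × likelihood ratio, so prior odds = posterior odds ÷ LR.
Posterior odds = 0.188/(1−0.188) = 0.2315. LR = 0.57/0.40 = 1.4250.
Prior odds = 0.2315/1.4250 = 0.1625, so P(H) = 0.1625/(1+0.1625) ≈ 0.14.

P(H) = 0.14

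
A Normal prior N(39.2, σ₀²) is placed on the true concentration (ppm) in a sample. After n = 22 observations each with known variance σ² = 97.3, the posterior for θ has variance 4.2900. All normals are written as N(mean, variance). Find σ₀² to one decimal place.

σ₀² = 143.0

Posterior precision equals prior precision plus data precision: 1/σ_n² = 1/σ₀² + n/σ².
So 1/σ₀² = 1/4.2900 − 22/97.3 = 0.233100 − 0.226105 = 0.006995.
Hence σ₀² = 1/0.006995 ≈ 143.0.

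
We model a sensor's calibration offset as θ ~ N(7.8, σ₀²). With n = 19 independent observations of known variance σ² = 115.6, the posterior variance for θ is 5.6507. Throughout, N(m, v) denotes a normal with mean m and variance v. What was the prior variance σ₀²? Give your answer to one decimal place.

Posterior precision equals prior precision plus data precision: 1/σ_n² = 1/σ₀² + n/σ².
So 1/σ₀² = 1/5.6507 − 19/115.6 = 0.176969 − 0.164360 = 0.012609.
Hence σ₀² = 1/0.012609 ≈ 79.3.

σ₀² = 79.3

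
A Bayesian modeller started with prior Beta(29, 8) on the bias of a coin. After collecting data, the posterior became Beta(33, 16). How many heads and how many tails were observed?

4 heads and 8 tails

Under Beta–binomial conjugacy the posterior parameters are (a+s, b+f).
So s = 33 − 29 = 4 and f = 16 − 8 = 8.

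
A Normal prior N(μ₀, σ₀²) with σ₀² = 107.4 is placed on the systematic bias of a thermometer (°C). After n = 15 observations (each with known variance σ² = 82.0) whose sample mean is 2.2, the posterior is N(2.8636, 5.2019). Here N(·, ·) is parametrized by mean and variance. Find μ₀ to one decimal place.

μ₀ = 15.9

With known observation variance, the Normal–Normal posterior has precision τ_n = τ₀ + n/σ² and mean μ_n = (τ₀μ₀ + (n/σ²)x̄)/τ_n.
Here τ₀ = 1/107.4 = 0.009311 and τ_data = 15/82.0 = 0.182927, so τ_n = 0.192238.
Rearranging for μ₀: μ₀ = (μ_n·τ_n − τ_data·x̄)/τ₀ = (2.8636·0.192238 − 0.182927·2.2) / 0.009311 = 0.148053/0.009311 ≈ 15.9.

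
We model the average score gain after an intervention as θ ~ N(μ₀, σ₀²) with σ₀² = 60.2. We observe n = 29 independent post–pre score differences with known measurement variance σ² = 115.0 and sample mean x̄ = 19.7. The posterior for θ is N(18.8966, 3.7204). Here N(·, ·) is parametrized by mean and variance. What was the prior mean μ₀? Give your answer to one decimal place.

The posterior mean is a precision-weighted average: μ_n = (τ₀μ₀ + τ_data·x̄)/(τ₀+τ_data), with τ₀=1/σ₀² and τ_data=n/σ².
Here τ₀ = 1/60.2 = 0.016611 and τ_data = 29/115.0 = 0.252174, so τ_n = 0.268785.
Rearranging for μ₀: μ₀ = (μ_n·τ_n − τ_data·x̄)/τ₀ = (18.8966·0.268785 − 0.252174·19.7) / 0.016611 = 0.111295/0.016611 ≈ 6.7.

μ₀ = 6.7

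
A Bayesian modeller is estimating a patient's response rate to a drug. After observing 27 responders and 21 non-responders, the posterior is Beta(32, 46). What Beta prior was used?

A Beta(α, β) prior with s successes and f failures in binomial data gives a Beta(α+s, β+f) posterior.
Subtract the data counts: 32−27=5, 46−21=25.

Beta(5, 25)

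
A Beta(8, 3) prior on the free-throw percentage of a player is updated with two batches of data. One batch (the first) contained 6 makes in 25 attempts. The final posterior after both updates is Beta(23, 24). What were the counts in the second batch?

Sequential conjugate updates are equivalent to a single update on the pooled data, so total successes = posterior α − prior α and total failures = posterior β − prior β.
Total across both batches: 23−8=15 makes, 24−3=21 misses.
Subtract the first batch: 15−6=9 makes and 21−19=2 misses.

9 makes and 2 misses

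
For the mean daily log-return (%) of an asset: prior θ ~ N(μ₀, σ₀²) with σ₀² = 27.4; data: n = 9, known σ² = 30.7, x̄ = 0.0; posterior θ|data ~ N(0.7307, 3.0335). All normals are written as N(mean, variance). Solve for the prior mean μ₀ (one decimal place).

The posterior mean is a precision-weighted average: μ_n = (τ₀μ₀ + τ_data·x̄)/(τ₀+τ_data), with τ₀=1/σ₀² and τ_data=n/σ².
Here τ₀ = 1/27.4 = 0.036496 and τ_data = 9/30.7 = 0.293160, so τ_n = 0.329656.
Rearranging for μ₀: μ₀ = (μ_n·τ_n − τ_data·x̄)/τ₀ = (0.7307·0.329656 − 0.293160·0.0) / 0.036496 = 0.240880/0.036496 ≈ 6.6.

μ₀ = 6.6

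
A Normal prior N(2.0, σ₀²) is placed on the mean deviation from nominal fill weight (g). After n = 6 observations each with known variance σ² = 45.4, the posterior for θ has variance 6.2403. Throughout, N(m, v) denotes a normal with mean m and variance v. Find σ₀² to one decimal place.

σ₀² = 35.6

Posterior precision equals prior precision plus data precision: 1/σ_n² = 1/σ₀² + n/σ².
So 1/σ₀² = 1/6.2403 − 6/45.4 = 0.160249 − 0.132159 = 0.028090.
Hence σ₀² = 1/0.028090 ≈ 35.6.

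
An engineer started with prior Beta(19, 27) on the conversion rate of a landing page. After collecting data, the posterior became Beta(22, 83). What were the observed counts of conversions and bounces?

Under Beta–binomial conjugacy the posterior parameters are (a+s, b+f).
So s = 22 − 19 = 3 and f = 83 − 27 = 56.

3 conversions and 56 bounces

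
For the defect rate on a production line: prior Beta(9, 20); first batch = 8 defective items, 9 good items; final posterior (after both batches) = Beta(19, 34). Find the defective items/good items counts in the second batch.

2 defective items and 5 good items

Because Beta–binomial updating is additive in the counts, the combined data contributed (α_post−α_prior, β_post−β_prior) successes and failures.
Total across both batches: 19−9=10 defective items, 34−20=14 good items.
Subtract the first batch: 10−8=2 defective items and 14−9=5 good items.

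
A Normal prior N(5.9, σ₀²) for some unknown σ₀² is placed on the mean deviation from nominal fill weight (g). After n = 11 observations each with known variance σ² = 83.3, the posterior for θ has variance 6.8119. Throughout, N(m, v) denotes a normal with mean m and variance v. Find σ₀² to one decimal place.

σ₀² = 67.8

Posterior precision equals prior precision plus data precision: 1/σ_n² = 1/σ₀² + n/σ².
So 1/σ₀² = 1/6.8119 − 11/83.3 = 0.146802 − 0.132053 = 0.014749.
Hence σ₀² = 1/0.014749 ≈ 67.8.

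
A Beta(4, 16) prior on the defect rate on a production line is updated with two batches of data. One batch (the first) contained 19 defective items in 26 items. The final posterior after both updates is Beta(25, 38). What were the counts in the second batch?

2 defective items and 15 good items

Because Beta–binomial updating is additive in the counts, the combined data contributed (α_post−α_prior, β_post−β_prior) successes and failures.
Total across both batches: 25−4=21 defective items, 38−16=22 good items.
Subtract the first batch: 21−19=2 defective items and 22−7=15 good items.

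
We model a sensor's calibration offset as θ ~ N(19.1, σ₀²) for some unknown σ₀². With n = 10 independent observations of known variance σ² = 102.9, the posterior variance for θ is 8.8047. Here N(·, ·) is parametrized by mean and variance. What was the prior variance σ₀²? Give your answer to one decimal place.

σ₀² = 61.0

Posterior precision equals prior precision plus data precision: 1/σ_n² = 1/σ₀² + n/σ².
So 1/σ₀² = 1/8.8047 − 10/102.9 = 0.113576 − 0.097182 = 0.016394.
Hence σ₀² = 1/0.016394 ≈ 61.0.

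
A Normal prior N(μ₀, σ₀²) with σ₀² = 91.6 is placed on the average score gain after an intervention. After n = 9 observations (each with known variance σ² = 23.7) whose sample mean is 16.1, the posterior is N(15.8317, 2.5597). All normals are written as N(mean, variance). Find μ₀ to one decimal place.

With known observation variance, the Normal–Normal posterior has precision τ_n = τ₀ + n/σ² and mean μ_n = (τ₀μ₀ + (n/σ²)x̄)/τ_n.
Here τ₀ = 1/91.6 = 0.010917 and τ_data = 9/23.7 = 0.379747, so τ_n = 0.390664.
Rearranging for μ₀: μ₀ = (μ_n·τ_n − τ_data·x̄)/τ₀ = (15.8317·0.390664 − 0.379747·16.1) / 0.010917 = 0.070949/0.010917 ≈ 6.5.

μ₀ = 6.5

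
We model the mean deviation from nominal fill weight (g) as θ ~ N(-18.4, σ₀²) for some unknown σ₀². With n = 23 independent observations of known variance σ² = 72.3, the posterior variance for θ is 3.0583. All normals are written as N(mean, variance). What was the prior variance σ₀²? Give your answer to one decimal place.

σ₀² = 112.9

Posterior precision equals prior precision plus data precision: 1/σ_n² = 1/σ₀² + n/σ².
So 1/σ₀² = 1/3.0583 − 23/72.3 = 0.326979 − 0.318119 = 0.008860.
Hence σ₀² = 1/0.008860 ≈ 112.9.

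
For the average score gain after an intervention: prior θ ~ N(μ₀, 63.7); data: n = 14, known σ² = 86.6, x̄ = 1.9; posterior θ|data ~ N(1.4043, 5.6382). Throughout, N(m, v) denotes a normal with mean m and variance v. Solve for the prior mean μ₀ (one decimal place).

The posterior mean is a precision-weighted average: μ_n = (τ₀μ₀ + τ_data·x̄)/(τ₀+τ_data), with τ₀=1/σ₀² and τ_data=n/σ².
Here τ₀ = 1/63.7 = 0.015699 and τ_data = 14/86.6 = 0.161663, so τ_n = 0.177362.
Rearranging for μ₀: μ₀ = (μ_n·τ_n − τ_data·x̄)/τ₀ = (1.4043·0.177362 − 0.161663·1.9) / 0.015699 = -0.058090/0.015699 ≈ -3.7.

μ₀ = -3.7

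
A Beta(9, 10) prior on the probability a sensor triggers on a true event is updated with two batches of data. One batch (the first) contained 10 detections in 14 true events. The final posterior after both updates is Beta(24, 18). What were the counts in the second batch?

Because Beta–binomial updating is additive in the counts, the combined data contributed (α_post−α_prior, β_post−β_prior) successes and failures.
Total across both batches: 24−9=15 detections, 18−10=8 misses.
Subtract the first batch: 15−10=5 detections and 8−4=4 misses.

5 detections and 4 misses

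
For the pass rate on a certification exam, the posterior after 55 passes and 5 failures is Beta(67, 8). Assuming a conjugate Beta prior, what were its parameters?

Under Beta–binomial conjugacy the posterior parameters are (a+s, b+f).
Subtract the data counts: 67−55=12, 8−5=3.

Beta(12, 3)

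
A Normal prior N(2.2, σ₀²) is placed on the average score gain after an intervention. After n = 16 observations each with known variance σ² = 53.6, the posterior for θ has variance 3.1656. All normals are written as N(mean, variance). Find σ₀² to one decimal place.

σ₀² = 57.5

Posterior precision equals prior precision plus data precision: 1/σ_n² = 1/σ₀² + n/σ².
So 1/σ₀² = 1/3.1656 − 16/53.6 = 0.315896 − 0.298507 = 0.017389.
Hence σ₀² = 1/0.017389 ≈ 57.5.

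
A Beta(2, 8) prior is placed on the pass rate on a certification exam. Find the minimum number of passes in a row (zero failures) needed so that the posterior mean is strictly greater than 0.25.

k = 1

After k passes and 0 failures the posterior is Beta(2+k, 8), with mean (2+k)/(2+8+k).
Set (2+k)/(10+k) > 0.25 and solve: k > (0.25·10 − 2)/(1 − 0.25) = 0.667.
The smallest integer exceeding 0.667 is 1, and checking k=1: (3)/(11) = 0.2727 > 0.25.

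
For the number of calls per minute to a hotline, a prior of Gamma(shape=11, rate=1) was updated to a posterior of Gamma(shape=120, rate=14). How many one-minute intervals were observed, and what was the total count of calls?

n = 13 one-minute intervals with total 109 calls

Gamma–Poisson conjugacy: posterior shape = α + Σxᵢ, posterior rate = β + n.
Matching: Σxᵢ = 120 − 11 = 109 and n = 14 − 1 = 13.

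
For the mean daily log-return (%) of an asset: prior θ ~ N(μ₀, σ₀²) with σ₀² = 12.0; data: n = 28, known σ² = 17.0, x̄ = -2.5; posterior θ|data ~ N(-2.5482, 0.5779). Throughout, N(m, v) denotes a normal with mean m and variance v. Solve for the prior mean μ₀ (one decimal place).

μ₀ = -3.5

The posterior mean is a precision-weighted average: μ_n = (τ₀μ₀ + τ_data·x̄)/(τ₀+τ_data), with τ₀=1/σ₀² and τ_data=n/σ².
Here τ₀ = 1/12.0 = 0.083333 and τ_data = 28/17.0 = 1.647059, so τ_n = 1.730392.
Rearranging for μ₀: μ₀ = (μ_n·τ_n − τ_data·x̄)/τ₀ = (-2.5482·1.730392 − 1.647059·-2.5) / 0.083333 = -0.291737/0.083333 ≈ -3.5.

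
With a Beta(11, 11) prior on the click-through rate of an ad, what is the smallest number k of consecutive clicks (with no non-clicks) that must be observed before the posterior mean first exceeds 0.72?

After k clicks and 0 non-clicks the posterior is Beta(11+k, 11), with mean (11+k)/(11+11+k).
Set (11+k)/(22+k) > 0.72 and solve: k > (0.72·22 − 11)/(1 − 0.72) = 17.286.
The smallest integer exceeding 17.286 is 18.

k = 18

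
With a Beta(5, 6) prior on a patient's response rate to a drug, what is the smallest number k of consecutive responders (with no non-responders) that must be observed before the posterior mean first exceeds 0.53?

After k responders and 0 non-responders the posterior is Beta(5+k, 6), with mean (5+k)/(5+6+k).
Set (5+k)/(11+k) > 0.53 and solve: k > (0.53·11 − 5)/(1 − 0.53) = 1.766.
The smallest integer exceeding 1.766 is 2.

k = 2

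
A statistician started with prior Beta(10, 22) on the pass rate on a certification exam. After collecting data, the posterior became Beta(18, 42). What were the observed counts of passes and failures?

8 passes and 20 failures

Beta is conjugate to the binomial likelihood: posterior = Beta(a+s, b+f).
Match parameters: s=18−10=8, f=42−22=20.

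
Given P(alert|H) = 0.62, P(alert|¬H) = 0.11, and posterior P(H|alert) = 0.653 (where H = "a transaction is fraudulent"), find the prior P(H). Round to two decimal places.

In odds form, posterior odds = prior odds × likelihood ratio, so prior odds = posterior odds ÷ LR.
Posterior odds = 0.653/(1−0.653) = 1.8818. LR = 0.62/0.11 = 5.6364.
Prior odds = 1.8818/5.6364 = 0.3339, so P(H) = 0.3339/(1+0.3339) ≈ 0.25.

P(H) = 0.25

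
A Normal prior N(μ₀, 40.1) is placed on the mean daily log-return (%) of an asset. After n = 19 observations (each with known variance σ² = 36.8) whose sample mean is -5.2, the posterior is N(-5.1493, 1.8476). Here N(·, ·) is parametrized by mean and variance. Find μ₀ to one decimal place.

With known observation variance, the Normal–Normal posterior has precision τ_n = τ₀ + n/σ² and mean μ_n = (τ₀μ₀ + (n/σ²)x̄)/τ_n.
Here τ₀ = 1/40.1 = 0.024938 and τ_data = 19/36.8 = 0.516304, so τ_n = 0.541242.
Rearranging for μ₀: μ₀ = (μ_n·τ_n − τ_data·x̄)/τ₀ = (-5.1493·0.541242 − 0.516304·-5.2) / 0.024938 = -0.102237/0.024938 ≈ -4.1.

μ₀ = -4.1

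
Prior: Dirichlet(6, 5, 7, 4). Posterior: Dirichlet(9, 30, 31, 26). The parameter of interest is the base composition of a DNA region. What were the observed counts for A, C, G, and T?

For a Dirichlet(α) prior with multinomial counts c, the posterior is Dirichlet(α + c) componentwise.
Counts are posterior − prior componentwise: 9−6=3, 30−5=25, 31−7=24, 26−4=22.

counts (3, 25, 24, 22)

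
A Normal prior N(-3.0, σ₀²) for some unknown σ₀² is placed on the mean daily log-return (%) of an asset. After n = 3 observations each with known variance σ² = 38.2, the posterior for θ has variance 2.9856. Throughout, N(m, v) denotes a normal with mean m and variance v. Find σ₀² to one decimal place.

σ₀² = 3.9

For the Normal–Normal model with known σ², precisions add: τ_n = τ₀ + n/σ².
So 1/σ₀² = 1/2.9856 − 3/38.2 = 0.334941 − 0.078534 = 0.256407.
Hence σ₀² = 1/0.256407 ≈ 3.9.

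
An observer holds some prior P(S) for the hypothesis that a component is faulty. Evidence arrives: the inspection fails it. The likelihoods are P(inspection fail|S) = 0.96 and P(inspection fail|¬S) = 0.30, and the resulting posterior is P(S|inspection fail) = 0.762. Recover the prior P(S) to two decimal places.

In odds form, posterior odds = prior odds × likelihood ratio, so prior odds = posterior odds ÷ LR.
Posterior odds = 0.762/(1−0.762) = 3.2017. LR = 0.96/0.30 = 3.2000.
Prior odds = 3.2017/3.2000 = 1.0005, so P(S) = 1.0005/(1+1.0005) ≈ 0.50.

P(S) = 0.50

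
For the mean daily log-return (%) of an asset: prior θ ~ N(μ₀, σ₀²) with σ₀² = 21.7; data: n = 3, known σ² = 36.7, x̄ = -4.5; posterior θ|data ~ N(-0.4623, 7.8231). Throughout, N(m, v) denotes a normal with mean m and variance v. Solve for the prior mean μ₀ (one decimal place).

With known observation variance, the Normal–Normal posterior has precision τ_n = τ₀ + n/σ² and mean μ_n = (τ₀μ₀ + (n/σ²)x̄)/τ_n.
Here τ₀ = 1/21.7 = 0.046083 and τ_data = 3/36.7 = 0.081744, so τ_n = 0.127827.
Rearranging for μ₀: μ₀ = (μ_n·τ_n − τ_data·x̄)/τ₀ = (-0.4623·0.127827 − 0.081744·-4.5) / 0.046083 = 0.308754/0.046083 ≈ 6.7.

μ₀ = 6.7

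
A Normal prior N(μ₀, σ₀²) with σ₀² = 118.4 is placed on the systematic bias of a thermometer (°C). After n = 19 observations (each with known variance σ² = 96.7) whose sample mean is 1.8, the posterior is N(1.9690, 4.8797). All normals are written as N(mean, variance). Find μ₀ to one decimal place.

μ₀ = 5.9

With known observation variance, the Normal–Normal posterior has precision τ_n = τ₀ + n/σ² and mean μ_n = (τ₀μ₀ + (n/σ²)x̄)/τ_n.
Here τ₀ = 1/118.4 = 0.008446 and τ_data = 19/96.7 = 0.196484, so τ_n = 0.204930.
Rearranging for μ₀: μ₀ = (μ_n·τ_n − τ_data·x̄)/τ₀ = (1.9690·0.204930 − 0.196484·1.8) / 0.008446 = 0.049836/0.008446 ≈ 5.9.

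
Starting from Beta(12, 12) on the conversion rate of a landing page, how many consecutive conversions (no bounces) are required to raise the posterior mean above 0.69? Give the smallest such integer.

k = 15

After k conversions and 0 bounces the posterior is Beta(12+k, 12), with mean (12+k)/(12+12+k).
Set (12+k)/(24+k) > 0.69 and solve: k > (0.69·24 − 12)/(1 − 0.69) = 14.710.
The smallest integer exceeding 14.710 is 15.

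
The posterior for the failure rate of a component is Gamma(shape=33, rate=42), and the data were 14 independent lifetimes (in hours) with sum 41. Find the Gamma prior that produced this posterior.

Gamma–exponential conjugacy: posterior shape = α + n, posterior rate = β + Σtᵢ.
So α = 33 − 14 = 19 and β = 42 − 41 = 1.

Gamma(shape=19, rate=1)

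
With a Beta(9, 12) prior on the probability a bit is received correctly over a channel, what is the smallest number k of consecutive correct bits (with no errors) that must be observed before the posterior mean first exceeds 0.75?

After k correct bits and 0 errors the posterior is Beta(9+k, 12), with mean (9+k)/(9+12+k).
Set (9+k)/(21+k) > 0.75 and solve: k > (0.75·21 − 9)/(1 − 0.75) = 27.000.
The smallest integer exceeding 27.000 is 28.

k = 28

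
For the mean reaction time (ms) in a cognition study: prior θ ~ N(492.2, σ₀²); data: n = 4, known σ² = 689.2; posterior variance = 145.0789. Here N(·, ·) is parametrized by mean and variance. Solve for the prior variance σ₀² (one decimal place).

Posterior precision equals prior precision plus data precision: 1/σ_n² = 1/σ₀² + n/σ².
So 1/σ₀² = 1/145.0789 − 4/689.2 = 0.006893 − 0.005804 = 0.001089.
Hence σ₀² = 1/0.001089 ≈ 918.3.

σ₀² = 918.3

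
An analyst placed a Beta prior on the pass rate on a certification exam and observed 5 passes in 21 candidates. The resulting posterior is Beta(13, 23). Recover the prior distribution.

A Beta(a, b) prior with s successes and f failures in binomial data gives a Beta(a+s, b+f) posterior.
So a = 13 − 5 = 8 and b = 23 − 16 = 7.

Beta(8, 7)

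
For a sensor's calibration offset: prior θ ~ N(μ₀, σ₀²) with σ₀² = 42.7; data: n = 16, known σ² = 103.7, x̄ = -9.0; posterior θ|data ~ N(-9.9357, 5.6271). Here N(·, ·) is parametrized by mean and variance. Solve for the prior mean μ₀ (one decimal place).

μ₀ = -16.1

The posterior mean is a precision-weighted average: μ_n = (τ₀μ₀ + τ_data·x̄)/(τ₀+τ_data), with τ₀=1/σ₀² and τ_data=n/σ².
Here τ₀ = 1/42.7 = 0.023419 and τ_data = 16/103.7 = 0.154291, so τ_n = 0.177710.
Rearranging for μ₀: μ₀ = (μ_n·τ_n − τ_data·x̄)/τ₀ = (-9.9357·0.177710 − 0.154291·-9.0) / 0.023419 = -0.377054/0.023419 ≈ -16.1.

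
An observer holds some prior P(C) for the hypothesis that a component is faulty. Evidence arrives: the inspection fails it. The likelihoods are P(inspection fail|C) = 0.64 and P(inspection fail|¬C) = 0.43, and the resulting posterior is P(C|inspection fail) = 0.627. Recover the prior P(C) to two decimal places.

P(C) = 0.53

In odds form, posterior odds = prior odds × likelihood ratio, so prior odds = posterior odds ÷ LR.
Posterior odds = 0.627/(1−0.627) = 1.6810. LR = 0.64/0.43 = 1.4884.
Prior odds = 1.6810/1.4884 = 1.1294, so P(C) = 1.1294/(1+1.1294) ≈ 0.53.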